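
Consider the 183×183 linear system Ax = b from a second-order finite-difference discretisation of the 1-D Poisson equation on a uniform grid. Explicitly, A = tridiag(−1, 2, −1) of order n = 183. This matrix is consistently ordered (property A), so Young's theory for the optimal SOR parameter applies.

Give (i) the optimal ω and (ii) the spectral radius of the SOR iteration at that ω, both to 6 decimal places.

½·tridiag(1,0,1) at n=183: λ_k = cos(kπ/184); max |λ| at k=1 ⇒ ρ_J = cos(π/184) ≈ 0.999854.
√(1−ρ_J²) simplifies to sin(π/184) = 0.0170730.
Young: ω* = 2/(1+√(1−ρ_J²)) = 2/(1+0.0170730) = 2/1.0170730 = 1.966427.
Hence ρ(B_{ω*}) = 1.966427 − 1 = 0.966427.

ω* = 1.966427, ρ_SOR = 0.966427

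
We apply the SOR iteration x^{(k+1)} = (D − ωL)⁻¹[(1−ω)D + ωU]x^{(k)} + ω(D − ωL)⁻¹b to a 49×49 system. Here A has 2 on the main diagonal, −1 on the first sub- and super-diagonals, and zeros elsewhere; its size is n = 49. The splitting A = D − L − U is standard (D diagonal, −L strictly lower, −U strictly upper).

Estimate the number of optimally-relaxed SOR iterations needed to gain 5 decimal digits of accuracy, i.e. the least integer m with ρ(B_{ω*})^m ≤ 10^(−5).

m = 92

With n=49, ρ(Jacobi) = cos(π/50) = 0.9980267.
√(1 − cos²(π/50)) = sin(π/50) ≈ 0.0627905.
Then 2/(1+√(1−ρ_J²)) = 2/(1+0.0627905); ω* = 2/1.0627905 = 1.8818384.
and ρ(B_{ω*}) = 1.8818384 − 1 = 0.8818384.
m ≥ 5·ln10 / (−ln 0.8818384) = 91.557; smallest integer m = 92.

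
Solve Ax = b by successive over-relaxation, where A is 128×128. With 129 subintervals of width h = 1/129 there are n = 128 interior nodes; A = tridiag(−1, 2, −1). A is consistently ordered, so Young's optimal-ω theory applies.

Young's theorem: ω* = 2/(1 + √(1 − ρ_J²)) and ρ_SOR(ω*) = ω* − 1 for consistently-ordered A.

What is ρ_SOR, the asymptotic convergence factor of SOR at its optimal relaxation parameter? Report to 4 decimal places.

ρ_SOR = 0.9525

With n=128, ρ(Jacobi) = cos(π/129) = 0.9997.
√(1 − cos²(π/129)) = sin(π/129) ≈ 0.02435.
So ω* = 2/1.02435 = 1.9525 (Young).
ρ(B_{ω*}) = ω*−1 = 0.9525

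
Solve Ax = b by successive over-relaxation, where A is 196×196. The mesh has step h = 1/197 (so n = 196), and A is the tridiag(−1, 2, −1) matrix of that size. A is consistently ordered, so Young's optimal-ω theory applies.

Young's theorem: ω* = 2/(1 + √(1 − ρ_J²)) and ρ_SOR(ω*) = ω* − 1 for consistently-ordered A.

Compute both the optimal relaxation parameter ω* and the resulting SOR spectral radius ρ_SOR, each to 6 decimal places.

½·tridiag(1,0,1) at n=196: λ_k = cos(kπ/197); max |λ| at k=1 ⇒ ρ_J = cos(π/197) ≈ 0.999873.
1 − cos²(π/197) = sin²(π/197) ⇒ √(1−ρ_J²) = sin(π/197) = 0.0159465.
Young: ω* = 2/(1+√(1−ρ_J²)) = 2/(1+0.0159465) = 2/1.0159465 = 1.968608.
ρ_SOR = ω* − 1 ≈ 0.968608.

ω* = 1.968608, ρ_SOR = 0.968608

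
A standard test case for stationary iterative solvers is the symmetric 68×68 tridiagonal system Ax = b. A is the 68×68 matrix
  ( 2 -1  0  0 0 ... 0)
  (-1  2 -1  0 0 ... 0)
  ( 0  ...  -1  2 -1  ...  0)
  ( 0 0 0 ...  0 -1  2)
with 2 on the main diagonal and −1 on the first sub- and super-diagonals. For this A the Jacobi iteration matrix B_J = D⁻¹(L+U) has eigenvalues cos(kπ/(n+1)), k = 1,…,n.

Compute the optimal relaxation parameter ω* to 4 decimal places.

ω* = 1.9129

[ρ_J] n=68: ρ(B_J) = cos(π/(n+1)) = cos(π/69) = 0.9990.
√(1−ρ_J²) simplifies to sin(π/69) = 0.04551.
Young: ω* = 2/(1+√(1−ρ_J²)) = 2/(1+0.04551) = 2/1.04551 = 1.9129.
and ρ(B_{ω*}) = 1.9129 − 1 = 0.9129.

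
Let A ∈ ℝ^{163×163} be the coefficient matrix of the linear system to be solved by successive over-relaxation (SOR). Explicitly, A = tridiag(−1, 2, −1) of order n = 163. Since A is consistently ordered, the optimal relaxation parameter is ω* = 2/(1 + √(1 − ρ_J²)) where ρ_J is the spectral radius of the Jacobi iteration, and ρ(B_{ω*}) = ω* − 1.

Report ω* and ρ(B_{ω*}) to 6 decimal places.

[ρ_J] n=163: ρ(B_J) = cos(π/(n+1)) = cos(π/164) = 0.999817.
√(1−ρ_J²) simplifies to sin(π/164) = 0.0191549.
ω* = 2/(1 + 0.0191549) = 2/1.0191549 = 1.962410.
[ρ_SOR] ω* − 1 = 0.962410.

ω* = 1.962410, ρ_SOR = 0.962410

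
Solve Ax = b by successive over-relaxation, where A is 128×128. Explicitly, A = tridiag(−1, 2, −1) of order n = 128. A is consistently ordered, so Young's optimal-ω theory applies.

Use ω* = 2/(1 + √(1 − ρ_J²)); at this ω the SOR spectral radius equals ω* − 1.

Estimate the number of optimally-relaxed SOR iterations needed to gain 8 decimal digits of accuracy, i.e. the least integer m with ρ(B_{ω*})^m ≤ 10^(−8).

m = 379

With n=128, ρ(Jacobi) = cos(π/129) = 0.9997035.
√(1 − cos²(π/129)) = sin(π/129) ≈ 0.0243510.
ω* = 2 / (1 + 0.0243510) = 2 / 1.0243510 ≈ 1.9524558.
At ω = 1.9524558 every |λ(B_ω)| = ω−1, so ρ_SOR = 0.9524558.
8·ln10 = 18.4207; −ln(0.9524558) = 0.0487116; m = ⌈18.4207/0.0487116⌉ = ⌈378.158⌉ = 379.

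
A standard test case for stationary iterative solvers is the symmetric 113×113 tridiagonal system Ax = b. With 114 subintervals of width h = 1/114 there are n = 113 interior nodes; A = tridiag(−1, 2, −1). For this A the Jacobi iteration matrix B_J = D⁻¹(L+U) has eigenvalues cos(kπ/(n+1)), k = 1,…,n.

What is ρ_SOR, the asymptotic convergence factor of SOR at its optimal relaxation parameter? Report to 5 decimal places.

ρ_J = max_k |cos(kπ/114)| = cos(π/114) = 0.99962
√(1−ρ_J²) = |sin(π/114)| = 0.027554
ω* = 2 / (1 + 0.027554) = 2 / 1.027554 ≈ 1.94637.
and ρ(B_{ω*}) = 1.94637 − 1 = 0.94637.

ρ_SOR = 0.94637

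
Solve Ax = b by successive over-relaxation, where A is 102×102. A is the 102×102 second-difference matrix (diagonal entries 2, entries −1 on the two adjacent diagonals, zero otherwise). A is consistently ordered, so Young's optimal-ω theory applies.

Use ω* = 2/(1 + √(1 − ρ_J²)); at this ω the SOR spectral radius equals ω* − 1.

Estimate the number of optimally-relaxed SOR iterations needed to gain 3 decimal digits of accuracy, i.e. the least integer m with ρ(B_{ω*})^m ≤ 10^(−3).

[ρ_J] n=102: ρ(B_J) = cos(π/(n+1)) = cos(π/103) = 0.9995349.
1 − cos²(π/103) = sin²(π/103) ⇒ √(1−ρ_J²) = sin(π/103) = 0.0304962.
Young: ω* = 2/(1+√(1−ρ_J²)) = 2/(1+0.0304962) = 2/1.0304962 = 1.9408126.
ρ(B_{ω*}) = ω*−1 = 0.9408126
3·ln10 = 6.90776; −ln(0.9408126) = 0.0610113; m = ⌈6.90776/0.0610113⌉ = ⌈113.221⌉ = 114.

m = 114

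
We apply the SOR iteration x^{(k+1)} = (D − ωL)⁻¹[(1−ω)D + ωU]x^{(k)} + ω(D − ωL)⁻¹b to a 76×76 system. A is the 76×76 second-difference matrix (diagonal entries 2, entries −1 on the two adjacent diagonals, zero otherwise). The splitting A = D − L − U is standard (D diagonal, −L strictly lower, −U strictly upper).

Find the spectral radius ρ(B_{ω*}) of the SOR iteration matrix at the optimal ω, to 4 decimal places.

B_J for the 76×76 system has eigenvalues cos(kπ/77); ρ_J = cos(π/77) = 0.9992.
√(1 − cos²(π/77)) = sin(π/77) ≈ 0.04079.
Then 2/(1+√(1−ρ_J²)) = 2/(1+0.04079); ω* = 2/1.04079 = 1.9216.
Hence ρ(B_{ω*}) = 1.9216 − 1 = 0.9216.

ρ_SOR = 0.9216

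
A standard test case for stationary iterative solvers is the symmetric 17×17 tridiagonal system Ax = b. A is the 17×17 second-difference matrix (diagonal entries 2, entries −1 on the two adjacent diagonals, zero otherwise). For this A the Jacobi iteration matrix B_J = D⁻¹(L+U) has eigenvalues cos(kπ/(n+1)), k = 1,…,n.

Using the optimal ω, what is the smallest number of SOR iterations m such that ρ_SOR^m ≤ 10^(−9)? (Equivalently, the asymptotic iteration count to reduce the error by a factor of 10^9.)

m = 60

spectrum of D⁻¹(L+U) = {cos(kπ/18) : 1≤k≤17}; ρ_J = cos(π/18) = 0.9848078.
root = sin(π/18) = 0.1736482  (since 1−cos² = sin²).
ω* = 2 / (1 + 0.1736482) = 2 / 1.1736482 ≈ 1.7040882.
ρ(B_{ω*}) = ω*−1 = 0.7040882
(0.7040882)^m ≤ 10^{−9}  ⇒  m·ln(0.7040882) ≤ −9·ln10  ⇒  m ≥ 59.066  ⇒  m = 60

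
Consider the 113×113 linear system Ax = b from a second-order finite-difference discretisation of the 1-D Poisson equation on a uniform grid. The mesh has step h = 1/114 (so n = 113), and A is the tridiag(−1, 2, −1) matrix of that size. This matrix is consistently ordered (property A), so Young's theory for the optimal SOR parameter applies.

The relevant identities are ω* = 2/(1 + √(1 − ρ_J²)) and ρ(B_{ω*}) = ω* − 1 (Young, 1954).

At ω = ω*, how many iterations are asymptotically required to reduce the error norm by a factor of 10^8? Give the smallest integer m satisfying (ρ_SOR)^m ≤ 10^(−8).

m = 335

spectrum of D⁻¹(L+U) = {cos(kπ/114) : 1≤k≤113}; ρ_J = cos(π/114) = 0.9996203.
√(1 − cos²(π/114)) = sin(π/114) ≈ 0.0275543.
[ω*] 2 ÷ (1 + 0.0275543) = 2 ÷ 1.0275543 = 1.9463692.
[ρ_SOR] ω* − 1 = 0.9463692.
ρ_SOR^m ≤ 10^(−8) ⇔ m ≥ 8·ln10/(−ln 0.9463692) = 18.4207/0.0551225 = 334.178; m = ⌈334.178⌉ = 335.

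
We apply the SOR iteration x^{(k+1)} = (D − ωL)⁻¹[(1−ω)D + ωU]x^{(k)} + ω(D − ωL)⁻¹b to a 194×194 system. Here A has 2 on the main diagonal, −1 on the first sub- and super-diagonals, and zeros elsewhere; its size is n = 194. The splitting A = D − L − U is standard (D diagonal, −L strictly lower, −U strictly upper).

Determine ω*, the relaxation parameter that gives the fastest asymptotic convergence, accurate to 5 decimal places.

ω* = 1.96829

½·tridiag(1,0,1) at n=194: λ_k = cos(kπ/195); max |λ| at k=1 ⇒ ρ_J = cos(π/195) ≈ 0.99987.
√(1−ρ_J²) simplifies to sin(π/195) = 0.016110.
ω* = 2/(1+0.016110) = 1.96829
ρ_SOR = ω* − 1 = 1.96829 − 1 = 0.96829.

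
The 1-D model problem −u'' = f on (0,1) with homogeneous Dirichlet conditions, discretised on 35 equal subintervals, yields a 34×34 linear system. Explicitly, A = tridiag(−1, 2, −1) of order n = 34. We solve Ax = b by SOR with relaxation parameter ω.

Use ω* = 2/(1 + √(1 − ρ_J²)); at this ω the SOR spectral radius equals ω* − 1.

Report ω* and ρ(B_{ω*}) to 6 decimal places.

[ρ_J] n=34: ρ(B_J) = cos(π/(n+1)) = cos(π/35) = 0.995974.
√(1 − cos²(π/35)) = sin(π/35) ≈ 0.0896393.
Young: ω* = 2/(1+√(1−ρ_J²)) = 2/(1+0.0896393) = 2/1.0896393 = 1.835470.
At ω = 1.835470 every |λ(B_ω)| = ω−1, so ρ_SOR = 0.835470.

ω* = 1.835470, ρ_SOR = 0.835470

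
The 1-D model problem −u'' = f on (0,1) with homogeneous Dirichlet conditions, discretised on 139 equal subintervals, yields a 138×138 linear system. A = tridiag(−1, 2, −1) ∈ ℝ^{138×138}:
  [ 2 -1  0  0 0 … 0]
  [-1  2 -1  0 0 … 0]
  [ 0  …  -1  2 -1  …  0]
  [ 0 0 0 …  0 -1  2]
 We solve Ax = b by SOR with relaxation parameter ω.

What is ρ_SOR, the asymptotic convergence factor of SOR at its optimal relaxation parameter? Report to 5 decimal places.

ρ_SOR = 0.95580

ρ_J = max_k |cos(kπ/139)| = cos(π/139) = 0.99974
√(1 − cos²(π/139)) = sin(π/139) ≈ 0.022599.
ω* = 2/(1 + 0.022599) = 2/1.022599 = 1.95580.
ρ_SOR = ω* − 1 ≈ 0.95580.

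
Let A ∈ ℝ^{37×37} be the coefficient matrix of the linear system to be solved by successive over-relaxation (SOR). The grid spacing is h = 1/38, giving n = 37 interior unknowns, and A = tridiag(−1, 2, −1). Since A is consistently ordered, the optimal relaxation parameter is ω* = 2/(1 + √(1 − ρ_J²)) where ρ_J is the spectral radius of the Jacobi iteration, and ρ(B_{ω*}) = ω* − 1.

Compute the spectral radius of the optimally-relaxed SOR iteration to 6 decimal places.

ρ_SOR = 0.847440

[ρ_J] n=37: ρ(B_J) = cos(π/(n+1)) = cos(π/38) = 0.996584.
√(1−ρ_J²) = |sin(π/38)| = 0.0825793
So ω* = 2/1.0825793 = 1.847440 (Young).
and ρ(B_{ω*}) = 1.847440 − 1 = 0.847440.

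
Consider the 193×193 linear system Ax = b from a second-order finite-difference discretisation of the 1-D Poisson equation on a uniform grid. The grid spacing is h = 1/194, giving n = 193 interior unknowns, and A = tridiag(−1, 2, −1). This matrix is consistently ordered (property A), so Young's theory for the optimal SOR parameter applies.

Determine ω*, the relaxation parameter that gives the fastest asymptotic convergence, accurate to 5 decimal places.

With n=193, ρ(Jacobi) = cos(π/194) = 0.99987.
√(1−ρ_J²) simplifies to sin(π/194) = 0.016193.
[ω*] 2 ÷ (1 + 0.016193) = 2 ÷ 1.016193 = 1.96813.
ρ_SOR = ω* − 1 = 1.96813 − 1 = 0.96813.

ω* = 1.96813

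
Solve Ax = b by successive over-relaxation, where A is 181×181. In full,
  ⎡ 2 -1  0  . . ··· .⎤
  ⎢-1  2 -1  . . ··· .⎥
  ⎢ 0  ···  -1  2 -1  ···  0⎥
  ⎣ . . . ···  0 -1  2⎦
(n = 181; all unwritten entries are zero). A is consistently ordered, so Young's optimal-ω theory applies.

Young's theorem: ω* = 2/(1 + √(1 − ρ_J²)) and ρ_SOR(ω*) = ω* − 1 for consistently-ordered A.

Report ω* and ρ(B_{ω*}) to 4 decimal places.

n=181: λ(B_J) = 1 − λ(A)/2 = cos(kπ/182); k=1 gives ρ_J = 0.9999.
√(1−ρ_J²) simplifies to sin(π/182) = 0.01726.
ω* = 2/(1 + 0.01726) = 2/1.01726 = 1.9661.
ρ_SOR = ω* − 1 = 1.9661 − 1 = 0.9661.

ω* = 1.9661, ρ_SOR = 0.9661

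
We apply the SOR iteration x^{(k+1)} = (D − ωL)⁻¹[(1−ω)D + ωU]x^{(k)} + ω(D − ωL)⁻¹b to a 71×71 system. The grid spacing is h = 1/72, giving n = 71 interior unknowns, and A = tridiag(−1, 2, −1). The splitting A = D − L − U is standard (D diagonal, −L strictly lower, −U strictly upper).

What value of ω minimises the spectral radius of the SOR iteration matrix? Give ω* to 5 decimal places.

ω* = 1.91641

[ρ_J] n=71: ρ(B_J) = cos(π/(n+1)) = cos(π/72) = 0.99905.
root = sin(π/72) = 0.043619  (since 1−cos² = sin²).
So ω* = 2/1.043619 = 1.91641 (Young).
and ρ(B_{ω*}) = 1.91641 − 1 = 0.91641.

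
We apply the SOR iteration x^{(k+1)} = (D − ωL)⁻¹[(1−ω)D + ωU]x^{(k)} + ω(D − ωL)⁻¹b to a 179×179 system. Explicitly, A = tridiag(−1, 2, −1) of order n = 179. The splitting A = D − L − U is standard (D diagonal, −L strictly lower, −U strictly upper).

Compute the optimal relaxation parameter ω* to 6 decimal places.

n=179: λ(B_J) = 1 − λ(A)/2 = cos(kπ/180); k=1 gives ρ_J = 0.999848.
√(1−ρ_J²) = |sin(π/180)| = 0.0174524
Then 2/(1+√(1−ρ_J²)) = 2/(1+0.0174524); ω* = 2/1.0174524 = 1.965694.
and ρ(B_{ω*}) = 1.965694 − 1 = 0.965694.

ω* = 1.965694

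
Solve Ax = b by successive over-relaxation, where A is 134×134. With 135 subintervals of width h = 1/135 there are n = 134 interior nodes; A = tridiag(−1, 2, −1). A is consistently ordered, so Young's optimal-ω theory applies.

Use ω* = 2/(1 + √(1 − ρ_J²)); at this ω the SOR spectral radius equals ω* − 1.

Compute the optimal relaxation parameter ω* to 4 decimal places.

ω* = 1.9545

spectrum of D⁻¹(L+U) = {cos(kπ/135) : 1≤k≤134}; ρ_J = cos(π/135) = 0.9997.
1 − cos²(π/135) = sin²(π/135) ⇒ √(1−ρ_J²) = sin(π/135) = 0.02327.
ω* = 2 / (1 + 0.02327) = 2 / 1.02327 ≈ 1.9545.
[ρ_SOR] ω* − 1 = 0.9545.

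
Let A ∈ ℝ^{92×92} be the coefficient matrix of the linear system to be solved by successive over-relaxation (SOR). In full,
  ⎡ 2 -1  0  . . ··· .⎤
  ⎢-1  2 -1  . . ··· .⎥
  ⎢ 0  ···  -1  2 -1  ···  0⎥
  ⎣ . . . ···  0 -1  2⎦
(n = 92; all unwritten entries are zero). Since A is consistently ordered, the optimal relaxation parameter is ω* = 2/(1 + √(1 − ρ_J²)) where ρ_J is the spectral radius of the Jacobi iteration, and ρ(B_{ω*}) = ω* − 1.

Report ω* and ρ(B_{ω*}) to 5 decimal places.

ω* = 1.93466, ρ_SOR = 0.93466

n=92: λ(B_J) = 1 − λ(A)/2 = cos(kπ/93); k=1 gives ρ_J = 0.99943.
√(1 − cos²(π/93)) = sin(π/93) ≈ 0.033774.
Then 2/(1+√(1−ρ_J²)) = 2/(1+0.033774); ω* = 2/1.033774 = 1.93466.
ρ(B_{ω*}) = ω*−1 = 0.93466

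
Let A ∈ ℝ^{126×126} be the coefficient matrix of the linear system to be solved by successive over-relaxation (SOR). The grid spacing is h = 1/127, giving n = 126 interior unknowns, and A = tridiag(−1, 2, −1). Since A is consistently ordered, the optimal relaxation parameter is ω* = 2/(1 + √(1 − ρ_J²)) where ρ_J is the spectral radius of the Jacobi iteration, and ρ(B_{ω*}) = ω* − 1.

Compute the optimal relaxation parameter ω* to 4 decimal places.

B_J for the 126×126 system has eigenvalues cos(kπ/127); ρ_J = cos(π/127) = 0.9997.
√(1−ρ_J²) simplifies to sin(π/127) = 0.02473.
ω* = 2/(1 + 0.02473) = 2/1.02473 = 1.9517.
Hence ρ(B_{ω*}) = 1.9517 − 1 = 0.9517.

ω* = 1.9517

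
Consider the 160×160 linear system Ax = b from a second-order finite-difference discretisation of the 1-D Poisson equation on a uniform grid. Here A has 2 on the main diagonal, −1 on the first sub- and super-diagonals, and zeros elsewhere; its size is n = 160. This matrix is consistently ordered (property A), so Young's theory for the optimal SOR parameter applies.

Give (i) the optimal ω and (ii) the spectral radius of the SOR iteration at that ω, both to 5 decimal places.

spectrum of D⁻¹(L+U) = {cos(kπ/161) : 1≤k≤160}; ρ_J = cos(π/161) = 0.99981.
1 − cos²(π/161) = sin²(π/161) ⇒ √(1−ρ_J²) = sin(π/161) = 0.019512.
ω* = 2/(1+0.019512) = 1.96172
Hence ρ(B_{ω*}) = 1.96172 − 1 = 0.96172.

ω* = 1.96172, ρ_SOR = 0.96172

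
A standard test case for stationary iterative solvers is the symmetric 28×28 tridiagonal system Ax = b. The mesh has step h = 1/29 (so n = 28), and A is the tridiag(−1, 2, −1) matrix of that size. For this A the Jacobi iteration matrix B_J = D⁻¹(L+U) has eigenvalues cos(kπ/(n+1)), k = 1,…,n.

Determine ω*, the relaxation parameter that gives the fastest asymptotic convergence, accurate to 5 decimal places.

B_J for the 28×28 system has eigenvalues cos(kπ/29); ρ_J = cos(π/29) = 0.99414.
1 − cos²(π/29) = sin²(π/29) ⇒ √(1−ρ_J²) = sin(π/29) = 0.108119.
ω* = 2 / (1 + 0.108119) = 2 / 1.108119 ≈ 1.80486.
Hence ρ(B_{ω*}) = 1.80486 − 1 = 0.80486.

ω* = 1.80486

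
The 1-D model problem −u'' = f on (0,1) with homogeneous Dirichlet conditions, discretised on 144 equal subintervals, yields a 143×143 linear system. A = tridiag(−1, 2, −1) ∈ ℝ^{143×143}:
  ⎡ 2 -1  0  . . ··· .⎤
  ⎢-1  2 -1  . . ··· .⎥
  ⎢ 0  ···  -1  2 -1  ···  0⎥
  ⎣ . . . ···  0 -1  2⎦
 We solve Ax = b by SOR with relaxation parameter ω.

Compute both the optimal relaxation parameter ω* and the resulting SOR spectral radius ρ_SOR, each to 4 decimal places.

ω* = 1.9573, ρ_SOR = 0.9573

ρ_J = max_k |cos(kπ/144)| = cos(π/144) = 0.9998
1 − cos²(π/144) = sin²(π/144) ⇒ √(1−ρ_J²) = sin(π/144) = 0.02181.
ω* = 2 / (1 + 0.02181) = 2 / 1.02181 ≈ 1.9573.
and ρ(B_{ω*}) = 1.9573 − 1 = 0.9573.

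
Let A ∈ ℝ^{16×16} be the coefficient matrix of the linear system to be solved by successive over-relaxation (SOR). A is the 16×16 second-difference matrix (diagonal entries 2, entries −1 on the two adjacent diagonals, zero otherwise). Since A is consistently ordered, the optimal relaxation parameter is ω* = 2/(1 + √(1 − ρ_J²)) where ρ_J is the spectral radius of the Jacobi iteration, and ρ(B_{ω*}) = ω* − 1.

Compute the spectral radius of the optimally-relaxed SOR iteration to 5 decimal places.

ρ_SOR = 0.68955

½·tridiag(1,0,1) at n=16: λ_k = cos(kπ/17); max |λ| at k=1 ⇒ ρ_J = cos(π/17) ≈ 0.98297.
√(1 − cos²(π/17)) = sin(π/17) ≈ 0.183750.
[ω*] 2 ÷ (1 + 0.183750) = 2 ÷ 1.183750 = 1.68955.
At ω = 1.68955 every |λ(B_ω)| = ω−1, so ρ_SOR = 0.68955.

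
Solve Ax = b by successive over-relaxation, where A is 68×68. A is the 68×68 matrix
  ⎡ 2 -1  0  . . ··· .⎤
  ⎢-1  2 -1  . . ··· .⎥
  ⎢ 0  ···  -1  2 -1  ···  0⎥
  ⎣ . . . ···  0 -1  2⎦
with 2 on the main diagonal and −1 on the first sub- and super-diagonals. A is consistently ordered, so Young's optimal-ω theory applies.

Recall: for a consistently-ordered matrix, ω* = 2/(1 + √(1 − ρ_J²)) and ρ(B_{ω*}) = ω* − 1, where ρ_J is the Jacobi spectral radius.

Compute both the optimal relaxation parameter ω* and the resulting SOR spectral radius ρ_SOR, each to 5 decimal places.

ω* = 1.91293, ρ_SOR = 0.91293

[ρ_J] n=68: ρ(B_J) = cos(π/(n+1)) = cos(π/69) = 0.99896.
√(1−ρ_J²) simplifies to sin(π/69) = 0.045515.
Young: ω* = 2/(1+√(1−ρ_J²)) = 2/(1+0.045515) = 2/1.045515 = 1.91293.
ρ(B_{ω*}) = ω*−1 = 0.91293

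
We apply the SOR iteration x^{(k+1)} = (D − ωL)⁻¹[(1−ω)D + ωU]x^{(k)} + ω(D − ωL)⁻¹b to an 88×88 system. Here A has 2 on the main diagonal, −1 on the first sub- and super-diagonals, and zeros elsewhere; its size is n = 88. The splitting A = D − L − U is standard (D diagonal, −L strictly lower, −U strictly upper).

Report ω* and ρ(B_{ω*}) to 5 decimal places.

With n=88, ρ(Jacobi) = cos(π/89) = 0.99938.
√(1 − cos²(π/89)) = sin(π/89) ≈ 0.035291.
So ω* = 2/1.035291 = 1.93182 (Young).
ρ_SOR = ω* − 1 = 1.93182 − 1 = 0.93182.

ω* = 1.93182, ρ_SOR = 0.93182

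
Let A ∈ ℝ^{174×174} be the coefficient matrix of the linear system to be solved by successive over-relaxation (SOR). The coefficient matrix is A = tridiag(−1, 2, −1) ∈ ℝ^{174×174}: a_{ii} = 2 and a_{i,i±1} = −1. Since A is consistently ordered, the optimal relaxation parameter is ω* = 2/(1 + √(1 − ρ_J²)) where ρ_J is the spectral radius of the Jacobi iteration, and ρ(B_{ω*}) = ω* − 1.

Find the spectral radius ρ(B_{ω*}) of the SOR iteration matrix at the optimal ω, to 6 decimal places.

ρ_SOR = 0.964731

[ρ_J] n=174: ρ(B_J) = cos(π/(n+1)) = cos(π/175) = 0.999839.
√(1−ρ_J²) simplifies to sin(π/175) = 0.0179510.
ω* = 2/(1 + 0.0179510) = 2/1.0179510 = 1.964731.
At ω = 1.964731 every |λ(B_ω)| = ω−1, so ρ_SOR = 0.964731.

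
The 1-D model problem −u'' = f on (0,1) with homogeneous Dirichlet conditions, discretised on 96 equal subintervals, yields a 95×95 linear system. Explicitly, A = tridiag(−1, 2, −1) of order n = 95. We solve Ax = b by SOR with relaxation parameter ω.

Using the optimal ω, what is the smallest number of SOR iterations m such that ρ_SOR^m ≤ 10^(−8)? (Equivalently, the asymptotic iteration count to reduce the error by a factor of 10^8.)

m = 282

B_J for the 95×95 system has eigenvalues cos(kπ/96); ρ_J = cos(π/96) = 0.9994646.
√(1 − cos²(π/96)) = sin(π/96) ≈ 0.0327191.
Young: ω* = 2/(1+√(1−ρ_J²)) = 2/(1+0.0327191) = 2/1.0327191 = 1.9366350.
ρ_SOR = ω* − 1 ≈ 0.9366350.
m ≥ 8·ln10 / (−ln 0.9366350) = 281.397; smallest integer m = 282.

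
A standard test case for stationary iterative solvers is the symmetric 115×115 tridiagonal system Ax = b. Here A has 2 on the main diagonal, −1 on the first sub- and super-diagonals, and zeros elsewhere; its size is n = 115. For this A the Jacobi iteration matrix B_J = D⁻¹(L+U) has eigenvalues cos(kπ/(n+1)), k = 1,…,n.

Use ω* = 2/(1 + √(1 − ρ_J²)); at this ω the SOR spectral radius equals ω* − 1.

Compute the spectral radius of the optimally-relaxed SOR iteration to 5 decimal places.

With n=115, ρ(Jacobi) = cos(π/116) = 0.99963.
√(1 − cos²(π/116)) = sin(π/116) ≈ 0.027079.
So ω* = 2/1.027079 = 1.94727 (Young).
and ρ(B_{ω*}) = 1.94727 − 1 = 0.94727.

ρ_SOR = 0.94727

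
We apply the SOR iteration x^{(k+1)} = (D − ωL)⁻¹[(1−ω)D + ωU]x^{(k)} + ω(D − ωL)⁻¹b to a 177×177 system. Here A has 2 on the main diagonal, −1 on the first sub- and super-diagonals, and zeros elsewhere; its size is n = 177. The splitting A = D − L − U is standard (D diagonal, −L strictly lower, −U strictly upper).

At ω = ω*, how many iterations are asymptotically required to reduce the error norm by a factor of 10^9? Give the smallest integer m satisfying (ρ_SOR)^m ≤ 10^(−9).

spectrum of D⁻¹(L+U) = {cos(kπ/178) : 1≤k≤177}; ρ_J = cos(π/178) = 0.9998443.
1 − cos²(π/178) = sin²(π/178) ⇒ √(1−ρ_J²) = sin(π/178) = 0.0176485.
ω* = 2/(1 + 0.0176485) = 2/1.0176485 = 1.9653151.
ρ_SOR = ω* − 1 ≈ 0.9653151.
m ≥ 9·ln10 / (−ln 0.9653151) = 587.051; smallest integer m = 588.

m = 588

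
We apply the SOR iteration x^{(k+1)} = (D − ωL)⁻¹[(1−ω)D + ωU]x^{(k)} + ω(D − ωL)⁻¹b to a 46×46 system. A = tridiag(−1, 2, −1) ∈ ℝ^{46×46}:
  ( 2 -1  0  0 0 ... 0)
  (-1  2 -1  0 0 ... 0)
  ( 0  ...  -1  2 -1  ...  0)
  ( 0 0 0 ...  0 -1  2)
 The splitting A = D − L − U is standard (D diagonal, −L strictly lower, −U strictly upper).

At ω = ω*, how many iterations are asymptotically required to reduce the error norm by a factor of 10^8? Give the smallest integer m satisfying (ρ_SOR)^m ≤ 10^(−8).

[ρ_J] n=46: ρ(B_J) = cos(π/(n+1)) = cos(π/47) = 0.9977669.
root = sin(π/47) = 0.0667926  (since 1−cos² = sin²).
ω* = 2/(1 + 0.0667926) = 2/1.0667926 = 1.8747787.
[ρ_SOR] ω* − 1 = 0.8747787.
ρ_SOR^m ≤ 10^(−8) ⇔ m ≥ 8·ln10/(−ln 0.8747787) = 18.4207/0.133784 = 137.690; m = ⌈137.690⌉ = 138.

m = 138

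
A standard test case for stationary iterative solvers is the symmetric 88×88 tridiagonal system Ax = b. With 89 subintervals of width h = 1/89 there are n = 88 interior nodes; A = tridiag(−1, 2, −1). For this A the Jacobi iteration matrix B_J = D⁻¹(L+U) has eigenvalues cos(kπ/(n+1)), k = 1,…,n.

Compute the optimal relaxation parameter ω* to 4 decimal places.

B_J for the 88×88 system has eigenvalues cos(kπ/89); ρ_J = cos(π/89) = 0.9994.
√(1−ρ_J²) simplifies to sin(π/89) = 0.03529.
ω* = 2 / (1 + 0.03529) = 2 / 1.03529 ≈ 1.9318.
ρ_SOR = ω* − 1 = 1.9318 − 1 = 0.9318.

ω* = 1.9318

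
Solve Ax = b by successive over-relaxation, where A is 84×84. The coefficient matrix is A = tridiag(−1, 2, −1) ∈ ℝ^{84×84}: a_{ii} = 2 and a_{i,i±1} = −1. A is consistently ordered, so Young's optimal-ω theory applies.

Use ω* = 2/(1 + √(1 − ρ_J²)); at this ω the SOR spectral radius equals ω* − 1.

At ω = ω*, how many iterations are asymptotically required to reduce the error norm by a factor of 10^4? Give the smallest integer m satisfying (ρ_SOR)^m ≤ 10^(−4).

m = 125

With n=84, ρ(Jacobi) = cos(π/85) = 0.9993171.
√(1−ρ_J²) simplifies to sin(π/85) = 0.0369515.
[ω*] 2 ÷ (1 + 0.0369515) = 2 ÷ 1.0369515 = 1.9287305.
Hence ρ(B_{ω*}) = 1.9287305 − 1 = 0.9287305.
Need (0.9287305)^m ≤ 10^(−4): m ≥ 4·ln10/|ln 0.9287305| = 9.21034/0.0739367 = 124.571 ⇒ m = 125.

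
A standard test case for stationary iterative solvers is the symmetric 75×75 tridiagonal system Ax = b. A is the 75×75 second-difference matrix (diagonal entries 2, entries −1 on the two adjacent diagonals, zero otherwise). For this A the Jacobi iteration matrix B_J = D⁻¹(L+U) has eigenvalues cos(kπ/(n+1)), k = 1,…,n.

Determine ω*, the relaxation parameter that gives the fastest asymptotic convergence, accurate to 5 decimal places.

With n=75, ρ(Jacobi) = cos(π/76) = 0.99915.
root = sin(π/76) = 0.041325  (since 1−cos² = sin²).
ω* = 2/(1 + 0.041325) = 2/1.041325 = 1.92063.
[ρ_SOR] ω* − 1 = 0.92063.

ω* = 1.92063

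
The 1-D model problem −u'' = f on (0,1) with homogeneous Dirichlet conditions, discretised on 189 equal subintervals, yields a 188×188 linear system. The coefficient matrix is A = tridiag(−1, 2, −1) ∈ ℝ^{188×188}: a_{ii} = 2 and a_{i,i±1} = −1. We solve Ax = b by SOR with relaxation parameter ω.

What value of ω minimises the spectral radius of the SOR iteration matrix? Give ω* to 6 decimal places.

ω* = 1.967301

With n=188, ρ(Jacobi) = cos(π/189) = 0.999862.
√(1−ρ_J²) simplifies to sin(π/189) = 0.0166214.
ω* = 2/(1 + 0.0166214) = 2/1.0166214 = 1.967301.
and ρ(B_{ω*}) = 1.967301 − 1 = 0.967301.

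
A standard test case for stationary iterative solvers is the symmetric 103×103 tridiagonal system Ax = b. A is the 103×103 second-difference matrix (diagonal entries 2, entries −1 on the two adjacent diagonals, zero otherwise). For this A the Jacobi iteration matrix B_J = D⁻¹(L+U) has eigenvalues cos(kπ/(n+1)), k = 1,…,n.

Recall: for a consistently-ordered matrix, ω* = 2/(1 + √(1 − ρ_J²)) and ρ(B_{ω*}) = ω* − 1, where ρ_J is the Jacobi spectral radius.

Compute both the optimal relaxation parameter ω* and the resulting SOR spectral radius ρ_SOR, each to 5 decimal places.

ω* = 1.94136, ρ_SOR = 0.94136

n=103: λ(B_J) = 1 − λ(A)/2 = cos(kπ/104); k=1 gives ρ_J = 0.99954.
root = sin(π/104) = 0.030203  (since 1−cos² = sin²).
ω* = 2/(1 + 0.030203) = 2/1.030203 = 1.94136.
ρ_SOR = ω* − 1 ≈ 0.94136.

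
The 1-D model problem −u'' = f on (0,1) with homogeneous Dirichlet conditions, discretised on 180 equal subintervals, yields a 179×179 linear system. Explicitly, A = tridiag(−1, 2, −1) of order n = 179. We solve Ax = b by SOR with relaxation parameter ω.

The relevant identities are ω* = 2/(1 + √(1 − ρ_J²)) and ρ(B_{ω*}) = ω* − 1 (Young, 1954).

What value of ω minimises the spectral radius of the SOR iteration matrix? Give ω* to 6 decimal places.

ω* = 1.965694

With n=179, ρ(Jacobi) = cos(π/180) = 0.999848.
1 − cos²(π/180) = sin²(π/180) ⇒ √(1−ρ_J²) = sin(π/180) = 0.0174524.
Young: ω* = 2/(1+√(1−ρ_J²)) = 2/(1+0.0174524) = 2/1.0174524 = 1.965694.
At ω = 1.965694 every |λ(B_ω)| = ω−1, so ρ_SOR = 0.965694.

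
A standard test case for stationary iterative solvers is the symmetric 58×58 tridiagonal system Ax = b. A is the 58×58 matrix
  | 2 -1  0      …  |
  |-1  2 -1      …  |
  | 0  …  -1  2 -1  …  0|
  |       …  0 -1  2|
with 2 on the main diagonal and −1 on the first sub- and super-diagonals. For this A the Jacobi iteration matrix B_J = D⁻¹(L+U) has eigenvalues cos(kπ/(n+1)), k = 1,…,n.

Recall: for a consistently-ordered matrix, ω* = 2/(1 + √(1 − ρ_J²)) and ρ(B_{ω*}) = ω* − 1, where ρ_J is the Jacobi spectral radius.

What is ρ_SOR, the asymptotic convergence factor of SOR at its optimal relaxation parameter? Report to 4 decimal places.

n=58: λ(B_J) = 1 − λ(A)/2 = cos(kπ/59); k=1 gives ρ_J = 0.9986.
√(1−ρ_J²) simplifies to sin(π/59) = 0.05322.
So ω* = 2/1.05322 = 1.8989 (Young).
ρ(B_{ω*}) = ω*−1 = 0.8989

ρ_SOR = 0.8989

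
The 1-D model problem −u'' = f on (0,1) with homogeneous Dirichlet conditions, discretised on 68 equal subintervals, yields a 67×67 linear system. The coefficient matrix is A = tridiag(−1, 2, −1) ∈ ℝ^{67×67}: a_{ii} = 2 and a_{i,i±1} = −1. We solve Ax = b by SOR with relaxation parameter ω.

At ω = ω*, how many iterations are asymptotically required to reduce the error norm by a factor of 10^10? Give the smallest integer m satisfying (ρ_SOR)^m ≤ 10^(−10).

m = 250

spectrum of D⁻¹(L+U) = {cos(kπ/68) : 1≤k≤67}; ρ_J = cos(π/68) = 0.9989330.
√(1−ρ_J²) simplifies to sin(π/68) = 0.0461835.
ω* = 2 / (1 + 0.0461835) = 2 / 1.0461835 ≈ 1.9117105.
and ρ(B_{ω*}) = 1.9117105 − 1 = 0.9117105.
Need (0.9117105)^m ≤ 10^(−10): m ≥ 10·ln10/|ln 0.9117105| = 23.0259/0.0924328 = 249.110 ⇒ m = 250.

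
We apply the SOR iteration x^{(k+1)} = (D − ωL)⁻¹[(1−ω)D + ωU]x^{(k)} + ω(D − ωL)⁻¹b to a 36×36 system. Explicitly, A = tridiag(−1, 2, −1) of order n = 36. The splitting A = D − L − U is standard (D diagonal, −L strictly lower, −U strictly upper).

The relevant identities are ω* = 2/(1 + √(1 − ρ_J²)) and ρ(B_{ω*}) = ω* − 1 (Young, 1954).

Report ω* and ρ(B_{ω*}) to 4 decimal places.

ω* = 1.8436, ρ_SOR = 0.8436

B_J for the 36×36 system has eigenvalues cos(kπ/37); ρ_J = cos(π/37) = 0.9964.
1 − cos²(π/37) = sin²(π/37) ⇒ √(1−ρ_J²) = sin(π/37) = 0.08481.
ω* = 2/(1 + 0.08481) = 2/1.08481 = 1.8436.
Hence ρ(B_{ω*}) = 1.8436 − 1 = 0.8436.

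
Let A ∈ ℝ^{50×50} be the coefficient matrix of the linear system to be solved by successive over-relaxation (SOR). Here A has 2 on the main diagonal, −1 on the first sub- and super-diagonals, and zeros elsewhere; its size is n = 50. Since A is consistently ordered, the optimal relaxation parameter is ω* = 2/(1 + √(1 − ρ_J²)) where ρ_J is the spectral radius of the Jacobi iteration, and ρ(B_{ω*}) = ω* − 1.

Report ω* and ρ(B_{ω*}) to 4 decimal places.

spectrum of D⁻¹(L+U) = {cos(kπ/51) : 1≤k≤50}; ρ_J = cos(π/51) = 0.9981.
1 − cos²(π/51) = sin²(π/51) ⇒ √(1−ρ_J²) = sin(π/51) = 0.06156.
[ω*] 2 ÷ (1 + 0.06156) = 2 ÷ 1.06156 = 1.8840.
ρ_SOR = ω* − 1 ≈ 0.8840.

ω* = 1.8840, ρ_SOR = 0.8840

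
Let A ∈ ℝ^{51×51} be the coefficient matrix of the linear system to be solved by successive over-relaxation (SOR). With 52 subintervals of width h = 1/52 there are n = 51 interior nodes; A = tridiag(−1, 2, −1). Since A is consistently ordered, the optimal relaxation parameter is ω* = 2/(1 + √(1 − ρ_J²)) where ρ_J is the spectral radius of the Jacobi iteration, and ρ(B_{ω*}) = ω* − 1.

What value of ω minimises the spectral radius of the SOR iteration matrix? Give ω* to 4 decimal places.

n=51: λ(B_J) = 1 − λ(A)/2 = cos(kπ/52); k=1 gives ρ_J = 0.9982.
root = sin(π/52) = 0.06038  (since 1−cos² = sin²).
ω* = 2/(1+0.06038) = 1.8861
[ρ_SOR] ω* − 1 = 0.8861.

ω* = 1.8861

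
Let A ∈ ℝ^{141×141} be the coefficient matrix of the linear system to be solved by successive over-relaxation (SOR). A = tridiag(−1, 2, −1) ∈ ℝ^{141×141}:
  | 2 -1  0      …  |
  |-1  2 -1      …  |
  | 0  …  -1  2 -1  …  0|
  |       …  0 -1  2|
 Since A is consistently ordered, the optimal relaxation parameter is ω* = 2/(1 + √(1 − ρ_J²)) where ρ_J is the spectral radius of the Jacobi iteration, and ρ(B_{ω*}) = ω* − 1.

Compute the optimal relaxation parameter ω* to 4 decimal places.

spectrum of D⁻¹(L+U) = {cos(kπ/142) : 1≤k≤141}; ρ_J = cos(π/142) = 0.9998.
root = sin(π/142) = 0.02212  (since 1−cos² = sin²).
ω* = 2/(1 + 0.02212) = 2/1.02212 = 1.9567.
ρ_SOR = ω* − 1 ≈ 0.9567.

ω* = 1.9567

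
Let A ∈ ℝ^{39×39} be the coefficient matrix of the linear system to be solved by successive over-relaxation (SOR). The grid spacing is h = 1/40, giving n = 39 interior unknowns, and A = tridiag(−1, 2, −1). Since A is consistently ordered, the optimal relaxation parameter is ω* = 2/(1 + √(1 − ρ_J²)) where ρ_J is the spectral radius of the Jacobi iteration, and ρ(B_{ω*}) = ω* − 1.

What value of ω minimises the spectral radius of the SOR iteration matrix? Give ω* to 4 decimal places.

ω* = 1.8545

½·tridiag(1,0,1) at n=39: λ_k = cos(kπ/40); max |λ| at k=1 ⇒ ρ_J = cos(π/40) ≈ 0.9969.
√(1 − cos²(π/40)) = sin(π/40) ≈ 0.07846.
ω* = 2 / (1 + 0.07846) = 2 / 1.07846 ≈ 1.8545.
[ρ_SOR] ω* − 1 = 0.8545.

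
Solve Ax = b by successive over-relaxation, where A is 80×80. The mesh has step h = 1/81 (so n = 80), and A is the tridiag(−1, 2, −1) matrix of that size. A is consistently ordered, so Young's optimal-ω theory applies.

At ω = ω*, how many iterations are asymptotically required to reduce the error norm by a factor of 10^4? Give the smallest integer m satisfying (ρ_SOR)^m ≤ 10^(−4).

m = 119

spectrum of D⁻¹(L+U) = {cos(kπ/81) : 1≤k≤80}; ρ_J = cos(π/81) = 0.9992480.
√(1−ρ_J²) = |sin(π/81)| = 0.0387754
ω* = 2/(1 + 0.0387754) = 2/1.0387754 = 1.9253440.
Hence ρ(B_{ω*}) = 1.9253440 − 1 = 0.9253440.
ρ_SOR^m ≤ 10^(−4) ⇔ m ≥ 4·ln10/(−ln 0.9253440) = 9.21034/0.0775897 = 118.706; m = ⌈118.706⌉ = 119.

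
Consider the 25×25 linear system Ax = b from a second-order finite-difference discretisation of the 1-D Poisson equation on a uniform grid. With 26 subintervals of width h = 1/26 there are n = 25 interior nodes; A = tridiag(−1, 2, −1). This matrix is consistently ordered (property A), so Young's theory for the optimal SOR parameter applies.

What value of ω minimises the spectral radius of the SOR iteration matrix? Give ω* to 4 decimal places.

½·tridiag(1,0,1) at n=25: λ_k = cos(kπ/26); max |λ| at k=1 ⇒ ρ_J = cos(π/26) ≈ 0.9927.
√(1 − cos²(π/26)) = sin(π/26) ≈ 0.12054.
ω* = 2/(1 + 0.12054) = 2/1.12054 = 1.7849.
ρ_SOR = ω* − 1 = 1.7849 − 1 = 0.7849.

ω* = 1.7849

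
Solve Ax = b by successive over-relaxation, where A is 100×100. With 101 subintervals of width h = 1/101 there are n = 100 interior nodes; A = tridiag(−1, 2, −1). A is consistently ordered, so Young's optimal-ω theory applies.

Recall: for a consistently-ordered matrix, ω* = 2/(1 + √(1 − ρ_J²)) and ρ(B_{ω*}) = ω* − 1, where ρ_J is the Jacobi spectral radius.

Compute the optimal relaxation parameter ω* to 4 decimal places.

spectrum of D⁻¹(L+U) = {cos(kπ/101) : 1≤k≤100}; ρ_J = cos(π/101) = 0.9995.
√(1−ρ_J²) = |sin(π/101)| = 0.03110
ω* = 2/(1+0.03110) = 1.9397
[ρ_SOR] ω* − 1 = 0.9397.

ω* = 1.9397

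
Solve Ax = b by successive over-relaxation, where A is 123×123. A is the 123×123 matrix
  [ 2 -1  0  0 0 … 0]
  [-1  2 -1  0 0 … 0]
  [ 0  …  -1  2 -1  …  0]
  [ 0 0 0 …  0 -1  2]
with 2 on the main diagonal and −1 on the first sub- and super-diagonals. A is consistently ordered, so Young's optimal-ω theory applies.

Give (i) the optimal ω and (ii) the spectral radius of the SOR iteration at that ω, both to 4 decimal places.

ω* = 1.9506, ρ_SOR = 0.9506

n=123: λ(B_J) = 1 − λ(A)/2 = cos(kπ/124); k=1 gives ρ_J = 0.9997.
1 − cos²(π/124) = sin²(π/124) ⇒ √(1−ρ_J²) = sin(π/124) = 0.02533.
[ω*] 2 ÷ (1 + 0.02533) = 2 ÷ 1.02533 = 1.9506.
ρ_SOR = ω* − 1 ≈ 0.9506.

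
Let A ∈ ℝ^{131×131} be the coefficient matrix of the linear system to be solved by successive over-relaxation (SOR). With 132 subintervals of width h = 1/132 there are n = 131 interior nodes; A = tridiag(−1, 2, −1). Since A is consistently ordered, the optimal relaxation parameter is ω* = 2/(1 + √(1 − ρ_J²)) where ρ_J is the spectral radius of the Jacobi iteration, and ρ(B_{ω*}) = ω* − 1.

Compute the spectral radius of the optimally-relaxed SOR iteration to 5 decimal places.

spectrum of D⁻¹(L+U) = {cos(kπ/132) : 1≤k≤131}; ρ_J = cos(π/132) = 0.99972.
√(1 − cos²(π/132)) = sin(π/132) ≈ 0.023798.
ω* = 2 / (1 + 0.023798) = 2 / 1.023798 ≈ 1.95351.
and ρ(B_{ω*}) = 1.95351 − 1 = 0.95351.

ρ_SOR = 0.95351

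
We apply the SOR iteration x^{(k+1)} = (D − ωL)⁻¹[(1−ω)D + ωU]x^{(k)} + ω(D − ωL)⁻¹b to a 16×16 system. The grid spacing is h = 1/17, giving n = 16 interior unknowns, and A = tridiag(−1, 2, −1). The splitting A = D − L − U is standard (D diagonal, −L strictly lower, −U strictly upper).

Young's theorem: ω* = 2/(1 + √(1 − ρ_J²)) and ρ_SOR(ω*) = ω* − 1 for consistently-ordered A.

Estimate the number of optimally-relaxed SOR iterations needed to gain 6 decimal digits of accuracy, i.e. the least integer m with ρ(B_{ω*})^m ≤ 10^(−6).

½·tridiag(1,0,1) at n=16: λ_k = cos(kπ/17); max |λ| at k=1 ⇒ ρ_J = cos(π/17) ≈ 0.9829731.
√(1−ρ_J²) simplifies to sin(π/17) = 0.1837495.
ω* = 2/(1 + 0.1837495) = 2/1.1837495 = 1.6895466.
ρ_SOR = ω* − 1 = 1.6895466 − 1 = 0.6895466.
6·ln10 = 13.8155; −ln(0.6895466) = 0.371721; m = ⌈13.8155/0.371721⌉ = ⌈37.166⌉ = 38.

m = 38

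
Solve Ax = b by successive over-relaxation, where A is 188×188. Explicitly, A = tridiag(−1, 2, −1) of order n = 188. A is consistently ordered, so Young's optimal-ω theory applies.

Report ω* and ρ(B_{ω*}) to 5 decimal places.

½·tridiag(1,0,1) at n=188: λ_k = cos(kπ/189); max |λ| at k=1 ⇒ ρ_J = cos(π/189) ≈ 0.99986.
root = sin(π/189) = 0.016621  (since 1−cos² = sin²).
ω* = 2/(1+0.016621) = 1.96730
ρ_SOR = ω* − 1 ≈ 0.96730.

ω* = 1.96730, ρ_SOR = 0.96730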